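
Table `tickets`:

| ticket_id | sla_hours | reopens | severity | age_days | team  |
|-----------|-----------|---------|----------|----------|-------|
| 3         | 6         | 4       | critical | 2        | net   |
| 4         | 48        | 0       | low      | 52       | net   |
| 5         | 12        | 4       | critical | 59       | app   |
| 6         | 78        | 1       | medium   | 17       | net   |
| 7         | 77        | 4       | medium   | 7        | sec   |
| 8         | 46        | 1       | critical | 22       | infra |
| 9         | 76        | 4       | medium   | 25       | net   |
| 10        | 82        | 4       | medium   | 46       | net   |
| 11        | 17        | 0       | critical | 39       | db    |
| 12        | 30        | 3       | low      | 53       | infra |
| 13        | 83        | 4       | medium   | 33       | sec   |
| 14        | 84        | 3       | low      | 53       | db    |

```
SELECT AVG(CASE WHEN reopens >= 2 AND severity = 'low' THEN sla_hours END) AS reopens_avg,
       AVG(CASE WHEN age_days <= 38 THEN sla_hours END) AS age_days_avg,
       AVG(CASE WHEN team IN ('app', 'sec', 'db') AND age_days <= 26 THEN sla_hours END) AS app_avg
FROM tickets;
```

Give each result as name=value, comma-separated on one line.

[reopens_avg: reopens >= 2 AND severity = 'low']
ticket_id=3: ✗
ticket_id=4: ✗
ticket_id=5: ✗
ticket_id=6: ✗
ticket_id=7: ✗
ticket_id=8: ✗
ticket_id=9: ✗
ticket_id=10: ✗
ticket_id=11: ✗
ticket_id=12: ✓ → 30
ticket_id=13: ✗
ticket_id=14: ✓ → 84
reopens_avg = (30 + 84) / 2 = 57
—
[age_days_avg: age_days <= 38]
ticket_id=3: ✓ → 6
ticket_id=4: ✗
ticket_id=5: ✗
ticket_id=6: ✓ → 78
ticket_id=7: ✓ → 77
ticket_id=8: ✓ → 46
ticket_id=9: ✓ → 76
ticket_id=10: ✗
ticket_id=11: ✗
ticket_id=12: ✗
ticket_id=13: ✓ → 83
ticket_id=14: ✗
age_days_avg = (6 + 78 + 77 + 46 + 76 + 83) / 6 = 61
—
[app_avg: team IN ('app', 'sec', 'db') AND age_days <= 26]
ticket_id=3: ✗
ticket_id=4: ✗
ticket_id=5: ✗
ticket_id=6: ✗
ticket_id=7: ✓ → 77
ticket_id=8: ✗
ticket_id=9: ✗
ticket_id=10: ✗
ticket_id=11: ✗
ticket_id=12: ✗
ticket_id=13: ✗
ticket_id=14: ✗
app_avg = 77

reopens_avg=57, age_days_avg=61, app_avg=77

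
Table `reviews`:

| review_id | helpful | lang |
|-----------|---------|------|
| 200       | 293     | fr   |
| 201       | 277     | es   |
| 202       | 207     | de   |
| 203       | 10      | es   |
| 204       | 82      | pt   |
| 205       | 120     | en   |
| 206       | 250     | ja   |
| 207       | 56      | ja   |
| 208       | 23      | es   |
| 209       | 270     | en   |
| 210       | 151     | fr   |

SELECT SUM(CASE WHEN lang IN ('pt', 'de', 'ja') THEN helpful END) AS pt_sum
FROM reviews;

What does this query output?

review_id=200: ✗
review_id=201: ✗
review_id=202: ✓ → 207
review_id=203: ✗
review_id=204: ✓ → 82
review_id=205: ✗
review_id=206: ✓ → 250
review_id=207: ✓ → 56
review_id=208: ✗
review_id=209: ✗
review_id=210: ✗
pt_sum = 207 + 82 + 250 + 56 = 595

595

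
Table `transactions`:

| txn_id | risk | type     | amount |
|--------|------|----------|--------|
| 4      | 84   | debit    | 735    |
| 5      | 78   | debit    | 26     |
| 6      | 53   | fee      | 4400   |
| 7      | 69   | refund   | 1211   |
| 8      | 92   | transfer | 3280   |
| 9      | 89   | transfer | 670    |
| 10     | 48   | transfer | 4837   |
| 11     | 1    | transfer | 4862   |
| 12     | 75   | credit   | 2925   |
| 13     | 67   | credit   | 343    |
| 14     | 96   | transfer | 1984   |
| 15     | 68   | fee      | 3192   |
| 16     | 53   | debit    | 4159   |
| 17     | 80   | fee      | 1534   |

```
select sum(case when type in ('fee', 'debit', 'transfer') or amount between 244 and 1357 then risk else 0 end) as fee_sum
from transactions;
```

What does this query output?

878

txn_id=4: ✓ → 84
txn_id=5: ✓ → 78
txn_id=6: ✓ → 53
txn_id=7: ✓ → 69
txn_id=8: ✓ → 92
txn_id=9: ✓ → 89
txn_id=10: ✓ → 48
txn_id=11: ✓ → 1
txn_id=12: ✗
txn_id=13: ✓ → 67
txn_id=14: ✓ → 96
txn_id=15: ✓ → 68
txn_id=16: ✓ → 53
txn_id=17: ✓ → 80
fee_sum = 84 + 78 + 53 + 69 + 92 + 89 + 48 + 1 + 67 + 96 + 68 + 53 + 80 = 878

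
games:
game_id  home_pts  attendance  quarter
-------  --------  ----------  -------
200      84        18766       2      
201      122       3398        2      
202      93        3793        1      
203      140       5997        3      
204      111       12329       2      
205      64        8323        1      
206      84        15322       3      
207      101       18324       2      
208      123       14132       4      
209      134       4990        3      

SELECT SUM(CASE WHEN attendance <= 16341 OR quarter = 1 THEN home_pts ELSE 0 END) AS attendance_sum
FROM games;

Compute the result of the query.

871

game_id=200: ✗
game_id=201: ✓ → 122
game_id=202: ✓ → 93
game_id=203: ✓ → 140
game_id=204: ✓ → 111
game_id=205: ✓ → 64
game_id=206: ✓ → 84
game_id=207: ✗
game_id=208: ✓ → 123
game_id=209: ✓ → 134
attendance_sum = 122 + 93 + 140 + 111 + 64 + 84 + 123 + 134 = 871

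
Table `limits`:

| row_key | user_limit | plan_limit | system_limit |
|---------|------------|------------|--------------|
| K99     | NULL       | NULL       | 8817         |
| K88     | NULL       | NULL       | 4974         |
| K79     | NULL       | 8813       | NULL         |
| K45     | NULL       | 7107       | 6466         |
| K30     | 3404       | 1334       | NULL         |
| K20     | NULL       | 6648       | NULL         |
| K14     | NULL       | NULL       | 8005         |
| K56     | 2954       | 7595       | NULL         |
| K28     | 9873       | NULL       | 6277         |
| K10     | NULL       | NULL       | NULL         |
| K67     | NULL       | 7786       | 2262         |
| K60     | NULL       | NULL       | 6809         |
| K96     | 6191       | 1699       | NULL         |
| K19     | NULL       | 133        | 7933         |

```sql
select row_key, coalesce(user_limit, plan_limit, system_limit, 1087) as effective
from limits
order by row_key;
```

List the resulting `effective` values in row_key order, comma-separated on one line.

1087, 8005, 133, 6648, 9873, 3404, 7107, 2954, 6809, 7786, 8813, 4974, 6191, 8817

row_key=K10: user_limit=NULL, plan_limit=NULL, system_limit=NULL, → literal 1087 → 1087
row_key=K14: user_limit=NULL, plan_limit=NULL, system_limit=8005 → 8005
row_key=K19: user_limit=NULL, plan_limit=133 → 133
row_key=K20: user_limit=NULL, plan_limit=6648 → 6648
row_key=K28: user_limit=9873 → 9873
row_key=K30: user_limit=3404 → 3404
row_key=K45: user_limit=NULL, plan_limit=7107 → 7107
row_key=K56: user_limit=2954 → 2954
row_key=K60: user_limit=NULL, plan_limit=NULL, system_limit=6809 → 6809
row_key=K67: user_limit=NULL, plan_limit=7786 → 7786
row_key=K79: user_limit=NULL, plan_limit=8813 → 8813
row_key=K88: user_limit=NULL, plan_limit=NULL, system_limit=4974 → 4974
row_key=K96: user_limit=6191 → 6191
row_key=K99: user_limit=NULL, plan_limit=NULL, system_limit=8817 → 8817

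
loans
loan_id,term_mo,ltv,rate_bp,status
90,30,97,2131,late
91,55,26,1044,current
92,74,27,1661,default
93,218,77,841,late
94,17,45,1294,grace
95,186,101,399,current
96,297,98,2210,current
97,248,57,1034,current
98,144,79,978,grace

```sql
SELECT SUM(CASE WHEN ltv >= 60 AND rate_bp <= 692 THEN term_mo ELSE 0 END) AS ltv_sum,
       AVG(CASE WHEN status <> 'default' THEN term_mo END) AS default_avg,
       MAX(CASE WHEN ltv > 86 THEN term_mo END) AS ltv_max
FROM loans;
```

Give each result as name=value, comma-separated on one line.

[ltv_sum: ltv >= 60 AND rate_bp <= 692]
loan_id=90: ✗
loan_id=91: ✗
loan_id=92: ✗
loan_id=93: ✗
loan_id=94: ✗
loan_id=95: ✓ → 186
loan_id=96: ✗
loan_id=97: ✗
loan_id=98: ✗
ltv_sum = 186
—
[default_avg: status <> 'default']
loan_id=90: ✓ → 30
loan_id=91: ✓ → 55
loan_id=92: ✗
loan_id=93: ✓ → 218
loan_id=94: ✓ → 17
loan_id=95: ✓ → 186
loan_id=96: ✓ → 297
loan_id=97: ✓ → 248
loan_id=98: ✓ → 144
default_avg = (30 + 55 + 218 + 17 + 186 + 297 + 248 + 144) / 8 = 149.375
—
[ltv_max: ltv > 86]
loan_id=90: ✓ → 30
loan_id=91: ✗
loan_id=92: ✗
loan_id=93: ✗
loan_id=94: ✗
loan_id=95: ✓ → 186
loan_id=96: ✓ → 297
loan_id=97: ✗
loan_id=98: ✗
ltv_max = MAX(30, 186, 297) = 297

ltv_sum=186, default_avg=149.375, ltv_max=297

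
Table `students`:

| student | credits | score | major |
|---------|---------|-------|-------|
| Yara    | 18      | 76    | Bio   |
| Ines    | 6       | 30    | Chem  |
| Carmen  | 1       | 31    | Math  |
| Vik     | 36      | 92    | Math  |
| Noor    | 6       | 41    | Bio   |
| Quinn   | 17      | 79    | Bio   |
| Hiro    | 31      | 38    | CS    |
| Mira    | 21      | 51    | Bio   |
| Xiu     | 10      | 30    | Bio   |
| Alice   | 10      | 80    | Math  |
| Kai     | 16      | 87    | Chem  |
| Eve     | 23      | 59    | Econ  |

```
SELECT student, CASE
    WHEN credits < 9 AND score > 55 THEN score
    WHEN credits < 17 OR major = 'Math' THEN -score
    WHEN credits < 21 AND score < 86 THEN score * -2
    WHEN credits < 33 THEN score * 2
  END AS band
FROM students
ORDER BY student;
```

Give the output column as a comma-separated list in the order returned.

student=Alice: credits < 17 OR major = 'Math' → -80
student=Carmen: credits < 17 OR major = 'Math' → -31
student=Eve: credits < 33 → 118
student=Hiro: credits < 33 → 76
student=Ines: credits < 17 OR major = 'Math' → -30
student=Kai: credits < 17 OR major = 'Math' → -87
student=Mira: credits < 33 → 102
student=Noor: credits < 17 OR major = 'Math' → -41
student=Quinn: credits < 21 AND score < 86 → -158
student=Vik: credits < 17 OR major = 'Math' → -92
student=Xiu: credits < 17 OR major = 'Math' → -30
student=Yara: credits < 21 AND score < 86 → -152

-80, -31, 118, 76, -30, -87, 102, -41, -158, -92, -30, -152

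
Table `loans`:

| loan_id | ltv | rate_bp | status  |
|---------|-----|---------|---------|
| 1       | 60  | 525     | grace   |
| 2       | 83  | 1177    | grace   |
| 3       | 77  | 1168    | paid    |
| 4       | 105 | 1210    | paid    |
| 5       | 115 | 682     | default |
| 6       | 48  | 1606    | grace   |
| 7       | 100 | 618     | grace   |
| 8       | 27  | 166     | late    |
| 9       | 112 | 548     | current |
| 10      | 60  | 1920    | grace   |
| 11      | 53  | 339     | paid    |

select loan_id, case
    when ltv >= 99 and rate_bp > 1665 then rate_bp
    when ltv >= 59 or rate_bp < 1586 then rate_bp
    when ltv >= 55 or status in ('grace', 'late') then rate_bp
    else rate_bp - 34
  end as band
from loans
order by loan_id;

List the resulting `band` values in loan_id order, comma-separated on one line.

loan_id=1: ltv >= 59 or rate_bp < 1586 → 525
loan_id=2: ltv >= 59 or rate_bp < 1586 → 1177
loan_id=3: ltv >= 59 or rate_bp < 1586 → 1168
loan_id=4: ltv >= 59 or rate_bp < 1586 → 1210
loan_id=5: ltv >= 59 or rate_bp < 1586 → 682
loan_id=6: ltv >= 55 or status in ('grace', 'late') → 1606
loan_id=7: ltv >= 59 or rate_bp < 1586 → 618
loan_id=8: ltv >= 59 or rate_bp < 1586 → 166
loan_id=9: ltv >= 59 or rate_bp < 1586 → 548
loan_id=10: ltv >= 59 or rate_bp < 1586 → 1920
loan_id=11: ltv >= 59 or rate_bp < 1586 → 339

525, 1177, 1168, 1210, 682, 1606, 618, 166, 548, 1920, 339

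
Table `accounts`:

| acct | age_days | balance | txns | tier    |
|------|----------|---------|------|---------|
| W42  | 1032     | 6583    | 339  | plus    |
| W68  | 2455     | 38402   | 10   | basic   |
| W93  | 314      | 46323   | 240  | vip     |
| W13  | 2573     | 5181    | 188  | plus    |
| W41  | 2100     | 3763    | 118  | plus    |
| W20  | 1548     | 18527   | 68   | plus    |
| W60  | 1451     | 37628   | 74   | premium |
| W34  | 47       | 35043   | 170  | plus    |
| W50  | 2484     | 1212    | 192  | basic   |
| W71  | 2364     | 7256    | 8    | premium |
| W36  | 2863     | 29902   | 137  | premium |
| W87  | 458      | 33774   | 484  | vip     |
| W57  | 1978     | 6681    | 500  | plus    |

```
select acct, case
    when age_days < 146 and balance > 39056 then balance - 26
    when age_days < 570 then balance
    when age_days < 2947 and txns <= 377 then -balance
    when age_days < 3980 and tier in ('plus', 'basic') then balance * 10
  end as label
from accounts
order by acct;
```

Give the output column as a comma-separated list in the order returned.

acct=W13: age_days < 2947 and txns <= 377 → -5181
acct=W20: age_days < 2947 and txns <= 377 → -18527
acct=W34: age_days < 570 → 35043
acct=W36: age_days < 2947 and txns <= 377 → -29902
acct=W41: age_days < 2947 and txns <= 377 → -3763
acct=W42: age_days < 2947 and txns <= 377 → -6583
acct=W50: age_days < 2947 and txns <= 377 → -1212
acct=W57: age_days < 3980 and tier in ('plus', 'basic') → 66810
acct=W60: age_days < 2947 and txns <= 377 → -37628
acct=W68: age_days < 2947 and txns <= 377 → -38402
acct=W71: age_days < 2947 and txns <= 377 → -7256
acct=W87: age_days < 570 → 33774
acct=W93: age_days < 570 → 46323

-5181, -18527, 35043, -29902, -3763, -6583, -1212, 66810, -37628, -38402, -7256, 33774, 46323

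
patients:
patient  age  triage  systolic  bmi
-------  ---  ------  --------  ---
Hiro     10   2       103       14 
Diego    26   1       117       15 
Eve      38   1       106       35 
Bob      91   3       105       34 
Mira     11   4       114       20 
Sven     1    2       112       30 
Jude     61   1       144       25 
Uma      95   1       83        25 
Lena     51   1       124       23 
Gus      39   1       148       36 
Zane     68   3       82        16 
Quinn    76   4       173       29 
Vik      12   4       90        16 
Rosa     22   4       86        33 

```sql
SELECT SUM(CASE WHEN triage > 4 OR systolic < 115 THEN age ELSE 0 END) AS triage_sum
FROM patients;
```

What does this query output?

348

patient=Hiro: ✓ → 10
patient=Diego: ✗
patient=Eve: ✓ → 38
patient=Bob: ✓ → 91
patient=Mira: ✓ → 11
patient=Sven: ✓ → 1
patient=Jude: ✗
patient=Uma: ✓ → 95
patient=Lena: ✗
patient=Gus: ✗
patient=Zane: ✓ → 68
patient=Quinn: ✗
patient=Vik: ✓ → 12
patient=Rosa: ✓ → 22
triage_sum = 10 + 38 + 91 + 11 + 1 + 95 + 68 + 12 + 22 = 348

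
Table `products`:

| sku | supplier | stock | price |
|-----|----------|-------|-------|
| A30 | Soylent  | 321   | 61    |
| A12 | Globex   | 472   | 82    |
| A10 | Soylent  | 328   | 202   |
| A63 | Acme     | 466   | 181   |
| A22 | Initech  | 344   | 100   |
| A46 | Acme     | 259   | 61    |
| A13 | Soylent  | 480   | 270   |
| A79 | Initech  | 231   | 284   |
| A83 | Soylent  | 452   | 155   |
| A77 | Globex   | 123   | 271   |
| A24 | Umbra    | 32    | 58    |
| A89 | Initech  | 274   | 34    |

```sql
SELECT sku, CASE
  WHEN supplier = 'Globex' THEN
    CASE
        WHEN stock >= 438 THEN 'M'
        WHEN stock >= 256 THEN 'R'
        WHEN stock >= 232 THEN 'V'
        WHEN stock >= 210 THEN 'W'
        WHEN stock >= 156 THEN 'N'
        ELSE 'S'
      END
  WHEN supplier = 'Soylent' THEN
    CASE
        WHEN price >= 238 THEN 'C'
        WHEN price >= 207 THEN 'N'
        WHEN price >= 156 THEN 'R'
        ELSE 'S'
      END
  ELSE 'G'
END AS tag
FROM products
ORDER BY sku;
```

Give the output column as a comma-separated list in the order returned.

R, M, C, G, G, S, G, G, S, G, S, G

sku=A10: supplier='Soylent' → inner[price >= 156] → R
sku=A12: supplier='Globex' → inner[stock >= 438] → M
sku=A13: supplier='Soylent' → inner[price >= 238] → C
sku=A22: supplier='Initech' → outer ELSE → G
sku=A24: supplier='Umbra' → outer ELSE → G
sku=A30: supplier='Soylent' → inner[ELSE] → S
sku=A46: supplier='Acme' → outer ELSE → G
sku=A63: supplier='Acme' → outer ELSE → G
sku=A77: supplier='Globex' → inner[ELSE] → S
sku=A79: supplier='Initech' → outer ELSE → G
sku=A83: supplier='Soylent' → inner[ELSE] → S
sku=A89: supplier='Initech' → outer ELSE → G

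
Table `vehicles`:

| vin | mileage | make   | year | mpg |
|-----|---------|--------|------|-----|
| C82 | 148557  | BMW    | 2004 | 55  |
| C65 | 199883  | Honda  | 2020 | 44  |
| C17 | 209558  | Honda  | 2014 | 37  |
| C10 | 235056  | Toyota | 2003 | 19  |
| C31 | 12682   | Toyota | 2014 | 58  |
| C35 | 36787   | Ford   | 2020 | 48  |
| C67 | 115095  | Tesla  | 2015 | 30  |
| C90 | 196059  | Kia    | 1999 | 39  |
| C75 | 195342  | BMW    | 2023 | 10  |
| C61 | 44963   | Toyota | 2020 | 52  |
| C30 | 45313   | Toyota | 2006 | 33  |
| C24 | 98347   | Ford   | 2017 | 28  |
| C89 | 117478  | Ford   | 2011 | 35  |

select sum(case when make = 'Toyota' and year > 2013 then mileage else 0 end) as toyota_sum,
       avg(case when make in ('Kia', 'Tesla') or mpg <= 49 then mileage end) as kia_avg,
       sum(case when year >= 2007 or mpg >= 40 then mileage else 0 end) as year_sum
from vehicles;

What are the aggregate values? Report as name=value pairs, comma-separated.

toyota_sum=57645, kia_avg=144891.8, year_sum=1178692

[toyota_sum: make = 'Toyota' and year > 2013]
vin=C82: ✗
vin=C65: ✗
vin=C17: ✗
vin=C10: ✗
vin=C31: ✓ → 12682
vin=C35: ✗
vin=C67: ✗
vin=C90: ✗
vin=C75: ✗
vin=C61: ✓ → 44963
vin=C30: ✗
vin=C24: ✗
vin=C89: ✗
toyota_sum = 12682 + 44963 = 57645
—
[kia_avg: make in ('Kia', 'Tesla') or mpg <= 49]
vin=C82: ✗
vin=C65: ✓ → 199883
vin=C17: ✓ → 209558
vin=C10: ✓ → 235056
vin=C31: ✗
vin=C35: ✓ → 36787
vin=C67: ✓ → 115095
vin=C90: ✓ → 196059
vin=C75: ✓ → 195342
vin=C61: ✗
vin=C30: ✓ → 45313
vin=C24: ✓ → 98347
vin=C89: ✓ → 117478
kia_avg = (199883 + 209558 + 235056 + 36787 + 115095 + 196059 + 195342 + 45313 + 98347 + 117478) / 10 = 144891.8
—
[year_sum: year >= 2007 or mpg >= 40]
vin=C82: ✓ → 148557
vin=C65: ✓ → 199883
vin=C17: ✓ → 209558
vin=C10: ✗
vin=C31: ✓ → 12682
vin=C35: ✓ → 36787
vin=C67: ✓ → 115095
vin=C90: ✗
vin=C75: ✓ → 195342
vin=C61: ✓ → 44963
vin=C30: ✗
vin=C24: ✓ → 98347
vin=C89: ✓ → 117478
year_sum = 148557 + 199883 + 209558 + 12682 + 36787 + 115095 + 195342 + 44963 + 98347 + 117478 = 1178692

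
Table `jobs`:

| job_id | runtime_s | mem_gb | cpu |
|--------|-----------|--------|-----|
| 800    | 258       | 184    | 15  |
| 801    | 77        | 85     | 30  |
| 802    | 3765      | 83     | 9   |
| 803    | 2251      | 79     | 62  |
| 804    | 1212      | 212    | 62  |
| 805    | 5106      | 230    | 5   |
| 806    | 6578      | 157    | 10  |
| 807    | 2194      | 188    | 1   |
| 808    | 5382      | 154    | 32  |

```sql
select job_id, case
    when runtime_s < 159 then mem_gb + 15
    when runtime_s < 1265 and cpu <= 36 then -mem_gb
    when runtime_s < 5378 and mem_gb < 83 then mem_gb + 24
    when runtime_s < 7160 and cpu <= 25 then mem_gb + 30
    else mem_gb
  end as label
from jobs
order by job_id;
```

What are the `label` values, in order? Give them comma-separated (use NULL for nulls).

-184, 100, 113, 103, 212, 260, 187, 218, 154

job_id=800: runtime_s < 1265 and cpu <= 36 → -184
job_id=801: runtime_s < 159 → 100
job_id=802: runtime_s < 7160 and cpu <= 25 → 113
job_id=803: runtime_s < 5378 and mem_gb < 83 → 103
job_id=804: ELSE → 212
job_id=805: runtime_s < 7160 and cpu <= 25 → 260
job_id=806: runtime_s < 7160 and cpu <= 25 → 187
job_id=807: runtime_s < 7160 and cpu <= 25 → 218
job_id=808: ELSE → 154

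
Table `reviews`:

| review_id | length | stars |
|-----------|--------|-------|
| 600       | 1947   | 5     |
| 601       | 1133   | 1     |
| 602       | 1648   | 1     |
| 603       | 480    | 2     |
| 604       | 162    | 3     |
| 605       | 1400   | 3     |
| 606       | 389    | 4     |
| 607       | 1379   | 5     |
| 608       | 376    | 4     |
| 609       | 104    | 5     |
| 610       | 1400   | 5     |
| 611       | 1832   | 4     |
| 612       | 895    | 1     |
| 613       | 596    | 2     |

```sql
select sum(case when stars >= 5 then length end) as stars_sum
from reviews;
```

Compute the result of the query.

4830

review_id=600: ✓ → 1947
review_id=601: ✗
review_id=602: ✗
review_id=603: ✗
review_id=604: ✗
review_id=605: ✗
review_id=606: ✗
review_id=607: ✓ → 1379
review_id=608: ✗
review_id=609: ✓ → 104
review_id=610: ✓ → 1400
review_id=611: ✗
review_id=612: ✗
review_id=613: ✗
stars_sum = 1947 + 1379 + 104 + 1400 = 4830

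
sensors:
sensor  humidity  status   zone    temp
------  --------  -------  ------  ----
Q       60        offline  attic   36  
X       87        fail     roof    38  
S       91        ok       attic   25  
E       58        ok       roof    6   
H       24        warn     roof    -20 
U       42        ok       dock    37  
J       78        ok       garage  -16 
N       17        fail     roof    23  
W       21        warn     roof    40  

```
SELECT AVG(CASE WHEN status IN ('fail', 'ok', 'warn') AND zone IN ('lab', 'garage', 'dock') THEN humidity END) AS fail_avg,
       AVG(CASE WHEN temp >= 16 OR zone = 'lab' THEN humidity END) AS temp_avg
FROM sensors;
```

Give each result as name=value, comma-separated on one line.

fail_avg=60, temp_avg=53

[fail_avg: status IN ('fail', 'ok', 'warn') AND zone IN ('lab', 'garage', 'dock')]
sensor=Q: ✗
sensor=X: ✗
sensor=S: ✗
sensor=E: ✗
sensor=H: ✗
sensor=U: ✓ → 42
sensor=J: ✓ → 78
sensor=N: ✗
sensor=W: ✗
fail_avg = (42 + 78) / 2 = 60
—
[temp_avg: temp >= 16 OR zone = 'lab']
sensor=Q: ✓ → 60
sensor=X: ✓ → 87
sensor=S: ✓ → 91
sensor=E: ✗
sensor=H: ✗
sensor=U: ✓ → 42
sensor=J: ✗
sensor=N: ✓ → 17
sensor=W: ✓ → 21
temp_avg = (60 + 87 + 91 + 42 + 17 + 21) / 6 = 53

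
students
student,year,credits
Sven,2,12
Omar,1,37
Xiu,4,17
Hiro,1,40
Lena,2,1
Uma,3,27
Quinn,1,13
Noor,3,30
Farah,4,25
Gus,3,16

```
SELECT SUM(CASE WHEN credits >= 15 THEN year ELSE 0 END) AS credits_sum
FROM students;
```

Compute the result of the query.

19

student=Sven: ✗
student=Omar: ✓ → 1
student=Xiu: ✓ → 4
student=Hiro: ✓ → 1
student=Lena: ✗
student=Uma: ✓ → 3
student=Quinn: ✗
student=Noor: ✓ → 3
student=Farah: ✓ → 4
student=Gus: ✓ → 3
credits_sum = 1 + 4 + 1 + 3 + 3 + 4 + 3 = 19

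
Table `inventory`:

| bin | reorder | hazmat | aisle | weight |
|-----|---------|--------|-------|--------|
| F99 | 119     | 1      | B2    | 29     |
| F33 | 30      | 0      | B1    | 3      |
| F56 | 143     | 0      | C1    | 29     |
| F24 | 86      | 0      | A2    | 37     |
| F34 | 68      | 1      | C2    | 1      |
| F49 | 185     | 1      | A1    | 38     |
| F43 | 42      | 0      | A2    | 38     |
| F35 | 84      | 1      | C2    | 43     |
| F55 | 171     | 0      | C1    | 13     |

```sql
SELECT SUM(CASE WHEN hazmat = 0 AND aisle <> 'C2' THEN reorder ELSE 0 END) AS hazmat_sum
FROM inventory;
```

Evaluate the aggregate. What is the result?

472

bin=F99: ✗
bin=F33: ✓ → 30
bin=F56: ✓ → 143
bin=F24: ✓ → 86
bin=F34: ✗
bin=F49: ✗
bin=F43: ✓ → 42
bin=F35: ✗
bin=F55: ✓ → 171
hazmat_sum = 30 + 143 + 86 + 42 + 171 = 472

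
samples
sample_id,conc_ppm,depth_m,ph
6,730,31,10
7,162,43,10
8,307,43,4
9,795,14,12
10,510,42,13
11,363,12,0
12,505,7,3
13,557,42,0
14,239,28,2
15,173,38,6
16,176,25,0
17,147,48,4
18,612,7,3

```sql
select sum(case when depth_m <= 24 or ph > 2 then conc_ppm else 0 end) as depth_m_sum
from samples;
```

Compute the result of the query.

4304

sample_id=6: ✓ → 730
sample_id=7: ✓ → 162
sample_id=8: ✓ → 307
sample_id=9: ✓ → 795
sample_id=10: ✓ → 510
sample_id=11: ✓ → 363
sample_id=12: ✓ → 505
sample_id=13: ✗
sample_id=14: ✗
sample_id=15: ✓ → 173
sample_id=16: ✗
sample_id=17: ✓ → 147
sample_id=18: ✓ → 612
depth_m_sum = 730 + 162 + 307 + 795 + 510 + 363 + 505 + 173 + 147 + 612 = 4304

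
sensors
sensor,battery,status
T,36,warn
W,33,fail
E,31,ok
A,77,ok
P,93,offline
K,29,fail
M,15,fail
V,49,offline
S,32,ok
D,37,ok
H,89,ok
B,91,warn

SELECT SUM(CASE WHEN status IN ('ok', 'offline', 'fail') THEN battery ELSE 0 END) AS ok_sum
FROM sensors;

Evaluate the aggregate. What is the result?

485

sensor=T: ✗
sensor=W: ✓ → 33
sensor=E: ✓ → 31
sensor=A: ✓ → 77
sensor=P: ✓ → 93
sensor=K: ✓ → 29
sensor=M: ✓ → 15
sensor=V: ✓ → 49
sensor=S: ✓ → 32
sensor=D: ✓ → 37
sensor=H: ✓ → 89
sensor=B: ✗
ok_sum = 33 + 31 + 77 + 93 + 29 + 15 + 49 + 32 + 37 + 89 = 485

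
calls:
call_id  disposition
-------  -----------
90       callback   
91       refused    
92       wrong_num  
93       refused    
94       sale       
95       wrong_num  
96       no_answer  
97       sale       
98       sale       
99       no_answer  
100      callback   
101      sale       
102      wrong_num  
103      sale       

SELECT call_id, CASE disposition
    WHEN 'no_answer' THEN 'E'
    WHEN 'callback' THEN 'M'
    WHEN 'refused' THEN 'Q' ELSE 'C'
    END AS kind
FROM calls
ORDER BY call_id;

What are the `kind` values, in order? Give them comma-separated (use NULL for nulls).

call_id=90: disposition='callback' → M
call_id=91: disposition='refused' → Q
call_id=92: ELSE → C
call_id=93: disposition='refused' → Q
call_id=94: ELSE → C
call_id=95: ELSE → C
call_id=96: disposition='no_answer' → E
call_id=97: ELSE → C
call_id=98: ELSE → C
call_id=99: disposition='no_answer' → E
call_id=100: disposition='callback' → M
call_id=101: ELSE → C
call_id=102: ELSE → C
call_id=103: ELSE → C

M, Q, C, Q, C, C, E, C, C, E, M, C, C, C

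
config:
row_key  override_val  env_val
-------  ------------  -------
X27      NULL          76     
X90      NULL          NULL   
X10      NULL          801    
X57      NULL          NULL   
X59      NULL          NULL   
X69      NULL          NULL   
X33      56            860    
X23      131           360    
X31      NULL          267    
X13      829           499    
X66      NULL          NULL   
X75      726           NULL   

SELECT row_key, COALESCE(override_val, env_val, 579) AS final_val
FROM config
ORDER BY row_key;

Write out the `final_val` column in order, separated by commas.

801, 829, 131, 76, 267, 56, 579, 579, 579, 579, 726, 579

row_key=X10: override_val=NULL, env_val=801 → 801
row_key=X13: override_val=829 → 829
row_key=X23: override_val=131 → 131
row_key=X27: override_val=NULL, env_val=76 → 76
row_key=X31: override_val=NULL, env_val=267 → 267
row_key=X33: override_val=56 → 56
row_key=X57: override_val=NULL, env_val=NULL, → literal 579 → 579
row_key=X59: override_val=NULL, env_val=NULL, → literal 579 → 579
row_key=X66: override_val=NULL, env_val=NULL, → literal 579 → 579
row_key=X69: override_val=NULL, env_val=NULL, → literal 579 → 579
row_key=X75: override_val=726 → 726
row_key=X90: override_val=NULL, env_val=NULL, → literal 579 → 579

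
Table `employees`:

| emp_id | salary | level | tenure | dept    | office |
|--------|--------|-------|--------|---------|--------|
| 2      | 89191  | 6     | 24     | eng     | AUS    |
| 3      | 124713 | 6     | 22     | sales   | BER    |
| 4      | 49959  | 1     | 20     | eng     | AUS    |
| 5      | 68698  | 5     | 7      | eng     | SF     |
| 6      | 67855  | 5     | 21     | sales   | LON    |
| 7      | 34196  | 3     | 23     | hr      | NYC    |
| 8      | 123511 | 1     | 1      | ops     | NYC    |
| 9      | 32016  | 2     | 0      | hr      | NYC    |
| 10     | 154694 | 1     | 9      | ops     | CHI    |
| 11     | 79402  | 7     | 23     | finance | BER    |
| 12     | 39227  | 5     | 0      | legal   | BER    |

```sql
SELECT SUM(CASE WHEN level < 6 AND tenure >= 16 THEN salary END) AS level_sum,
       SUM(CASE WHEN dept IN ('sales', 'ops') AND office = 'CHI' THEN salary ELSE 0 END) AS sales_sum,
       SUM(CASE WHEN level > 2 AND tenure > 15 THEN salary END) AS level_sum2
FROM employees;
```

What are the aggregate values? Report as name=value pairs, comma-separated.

[level_sum: level < 6 AND tenure >= 16]
emp_id=2: ✗
emp_id=3: ✗
emp_id=4: ✓ → 49959
emp_id=5: ✗
emp_id=6: ✓ → 67855
emp_id=7: ✓ → 34196
emp_id=8: ✗
emp_id=9: ✗
emp_id=10: ✗
emp_id=11: ✗
emp_id=12: ✗
level_sum = 49959 + 67855 + 34196 = 152010
—
[sales_sum: dept IN ('sales', 'ops') AND office = 'CHI']
emp_id=2: ✗
emp_id=3: ✗
emp_id=4: ✗
emp_id=5: ✗
emp_id=6: ✗
emp_id=7: ✗
emp_id=8: ✗
emp_id=9: ✗
emp_id=10: ✓ → 154694
emp_id=11: ✗
emp_id=12: ✗
sales_sum = 154694
—
[level_sum2: level > 2 AND tenure > 15]
emp_id=2: ✓ → 89191
emp_id=3: ✓ → 124713
emp_id=4: ✗
emp_id=5: ✗
emp_id=6: ✓ → 67855
emp_id=7: ✓ → 34196
emp_id=8: ✗
emp_id=9: ✗
emp_id=10: ✗
emp_id=11: ✓ → 79402
emp_id=12: ✗
level_sum2 = 89191 + 124713 + 67855 + 34196 + 79402 = 395357

level_sum=152010, sales_sum=154694, level_sum2=395357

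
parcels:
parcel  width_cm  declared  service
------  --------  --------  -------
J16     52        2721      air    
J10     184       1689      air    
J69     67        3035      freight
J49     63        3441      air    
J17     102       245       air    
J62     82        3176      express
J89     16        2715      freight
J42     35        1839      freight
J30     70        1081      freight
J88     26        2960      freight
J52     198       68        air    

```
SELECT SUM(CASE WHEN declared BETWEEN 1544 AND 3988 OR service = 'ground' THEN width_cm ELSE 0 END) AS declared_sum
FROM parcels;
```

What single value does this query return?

parcel=J16: ✓ → 52
parcel=J10: ✓ → 184
parcel=J69: ✓ → 67
parcel=J49: ✓ → 63
parcel=J17: ✗
parcel=J62: ✓ → 82
parcel=J89: ✓ → 16
parcel=J42: ✓ → 35
parcel=J30: ✗
parcel=J88: ✓ → 26
parcel=J52: ✗
declared_sum = 52 + 184 + 67 + 63 + 82 + 16 + 35 + 26 = 525

525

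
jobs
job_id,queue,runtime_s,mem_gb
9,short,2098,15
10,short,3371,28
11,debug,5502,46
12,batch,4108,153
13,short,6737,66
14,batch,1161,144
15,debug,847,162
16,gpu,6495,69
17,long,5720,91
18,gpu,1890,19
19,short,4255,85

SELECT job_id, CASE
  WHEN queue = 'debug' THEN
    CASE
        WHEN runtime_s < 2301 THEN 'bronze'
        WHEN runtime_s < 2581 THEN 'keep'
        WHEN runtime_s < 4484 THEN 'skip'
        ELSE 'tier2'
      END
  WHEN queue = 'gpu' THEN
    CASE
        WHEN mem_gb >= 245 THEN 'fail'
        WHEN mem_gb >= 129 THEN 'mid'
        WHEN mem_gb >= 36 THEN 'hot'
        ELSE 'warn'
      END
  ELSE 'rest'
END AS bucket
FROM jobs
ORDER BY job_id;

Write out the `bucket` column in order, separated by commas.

job_id=9: queue='short' → outer ELSE → rest
job_id=10: queue='short' → outer ELSE → rest
job_id=11: queue='debug' → inner[ELSE] → tier2
job_id=12: queue='batch' → outer ELSE → rest
job_id=13: queue='short' → outer ELSE → rest
job_id=14: queue='batch' → outer ELSE → rest
job_id=15: queue='debug' → inner[runtime_s < 2301] → bronze
job_id=16: queue='gpu' → inner[mem_gb >= 36] → hot
job_id=17: queue='long' → outer ELSE → rest
job_id=18: queue='gpu' → inner[ELSE] → warn
job_id=19: queue='short' → outer ELSE → rest

rest, rest, tier2, rest, rest, rest, bronze, hot, rest, warn, rest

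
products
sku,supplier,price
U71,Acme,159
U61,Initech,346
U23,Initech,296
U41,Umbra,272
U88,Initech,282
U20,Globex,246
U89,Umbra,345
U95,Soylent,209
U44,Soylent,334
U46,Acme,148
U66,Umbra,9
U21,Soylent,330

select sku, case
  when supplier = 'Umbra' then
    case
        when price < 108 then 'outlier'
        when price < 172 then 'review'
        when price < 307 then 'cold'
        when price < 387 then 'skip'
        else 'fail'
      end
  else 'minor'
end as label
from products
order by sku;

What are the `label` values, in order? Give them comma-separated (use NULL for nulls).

sku=U20: supplier='Globex' → outer ELSE → minor
sku=U21: supplier='Soylent' → outer ELSE → minor
sku=U23: supplier='Initech' → outer ELSE → minor
sku=U41: supplier='Umbra' → inner[price < 307] → cold
sku=U44: supplier='Soylent' → outer ELSE → minor
sku=U46: supplier='Acme' → outer ELSE → minor
sku=U61: supplier='Initech' → outer ELSE → minor
sku=U66: supplier='Umbra' → inner[price < 108] → outlier
sku=U71: supplier='Acme' → outer ELSE → minor
sku=U88: supplier='Initech' → outer ELSE → minor
sku=U89: supplier='Umbra' → inner[price < 387] → skip
sku=U95: supplier='Soylent' → outer ELSE → minor

minor, minor, minor, cold, minor, minor, minor, outlier, minor, minor, skip, minor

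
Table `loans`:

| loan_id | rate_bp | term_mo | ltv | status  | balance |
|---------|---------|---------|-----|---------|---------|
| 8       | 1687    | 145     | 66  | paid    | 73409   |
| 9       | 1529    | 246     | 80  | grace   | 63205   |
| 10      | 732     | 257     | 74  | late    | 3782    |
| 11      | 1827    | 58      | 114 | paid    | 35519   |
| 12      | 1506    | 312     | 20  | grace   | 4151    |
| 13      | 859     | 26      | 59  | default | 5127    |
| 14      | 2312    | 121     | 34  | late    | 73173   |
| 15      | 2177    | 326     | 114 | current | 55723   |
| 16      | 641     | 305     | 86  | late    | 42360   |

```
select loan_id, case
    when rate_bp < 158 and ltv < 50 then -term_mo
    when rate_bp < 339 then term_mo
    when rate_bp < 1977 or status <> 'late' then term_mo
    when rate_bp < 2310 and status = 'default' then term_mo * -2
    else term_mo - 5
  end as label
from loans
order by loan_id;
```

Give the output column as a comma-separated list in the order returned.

145, 246, 257, 58, 312, 26, 116, 326, 305

loan_id=8: rate_bp < 1977 or status <> 'late' → 145
loan_id=9: rate_bp < 1977 or status <> 'late' → 246
loan_id=10: rate_bp < 1977 or status <> 'late' → 257
loan_id=11: rate_bp < 1977 or status <> 'late' → 58
loan_id=12: rate_bp < 1977 or status <> 'late' → 312
loan_id=13: rate_bp < 1977 or status <> 'late' → 26
loan_id=14: ELSE → 116
loan_id=15: rate_bp < 1977 or status <> 'late' → 326
loan_id=16: rate_bp < 1977 or status <> 'late' → 305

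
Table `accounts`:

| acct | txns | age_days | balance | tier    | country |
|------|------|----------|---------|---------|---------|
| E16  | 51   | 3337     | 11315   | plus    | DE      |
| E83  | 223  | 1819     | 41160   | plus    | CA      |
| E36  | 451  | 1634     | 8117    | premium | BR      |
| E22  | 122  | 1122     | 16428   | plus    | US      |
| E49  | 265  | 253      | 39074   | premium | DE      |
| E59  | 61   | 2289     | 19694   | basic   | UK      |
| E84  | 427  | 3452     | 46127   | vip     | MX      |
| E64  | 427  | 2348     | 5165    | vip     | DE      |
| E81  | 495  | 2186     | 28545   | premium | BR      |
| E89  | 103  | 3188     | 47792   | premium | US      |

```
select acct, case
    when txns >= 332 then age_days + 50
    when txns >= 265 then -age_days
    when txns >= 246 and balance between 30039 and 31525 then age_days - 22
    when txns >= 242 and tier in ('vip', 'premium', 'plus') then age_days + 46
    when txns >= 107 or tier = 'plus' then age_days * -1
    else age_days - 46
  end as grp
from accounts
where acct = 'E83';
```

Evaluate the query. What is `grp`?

-1819

acct = E83: txns=223, age_days=1819, balance=41160, tier=plus, country=CA.
txns >= 332 → false
txns >= 265 → false
txns >= 246 and balance between 30039 and 31525 → false
txns >= 242 and tier in ('vip', 'premium', 'plus') → false
txns >= 107 or tier = 'plus' → true → -1819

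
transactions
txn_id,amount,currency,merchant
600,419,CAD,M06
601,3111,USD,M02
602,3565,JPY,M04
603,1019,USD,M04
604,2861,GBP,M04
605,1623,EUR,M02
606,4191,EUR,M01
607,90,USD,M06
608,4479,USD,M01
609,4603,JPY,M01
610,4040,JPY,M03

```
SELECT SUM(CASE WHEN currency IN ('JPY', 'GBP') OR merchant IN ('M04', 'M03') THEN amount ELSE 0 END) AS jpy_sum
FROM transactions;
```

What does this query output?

txn_id=600: ✗
txn_id=601: ✗
txn_id=602: ✓ → 3565
txn_id=603: ✓ → 1019
txn_id=604: ✓ → 2861
txn_id=605: ✗
txn_id=606: ✗
txn_id=607: ✗
txn_id=608: ✗
txn_id=609: ✓ → 4603
txn_id=610: ✓ → 4040
jpy_sum = 3565 + 1019 + 2861 + 4603 + 4040 = 16088

16088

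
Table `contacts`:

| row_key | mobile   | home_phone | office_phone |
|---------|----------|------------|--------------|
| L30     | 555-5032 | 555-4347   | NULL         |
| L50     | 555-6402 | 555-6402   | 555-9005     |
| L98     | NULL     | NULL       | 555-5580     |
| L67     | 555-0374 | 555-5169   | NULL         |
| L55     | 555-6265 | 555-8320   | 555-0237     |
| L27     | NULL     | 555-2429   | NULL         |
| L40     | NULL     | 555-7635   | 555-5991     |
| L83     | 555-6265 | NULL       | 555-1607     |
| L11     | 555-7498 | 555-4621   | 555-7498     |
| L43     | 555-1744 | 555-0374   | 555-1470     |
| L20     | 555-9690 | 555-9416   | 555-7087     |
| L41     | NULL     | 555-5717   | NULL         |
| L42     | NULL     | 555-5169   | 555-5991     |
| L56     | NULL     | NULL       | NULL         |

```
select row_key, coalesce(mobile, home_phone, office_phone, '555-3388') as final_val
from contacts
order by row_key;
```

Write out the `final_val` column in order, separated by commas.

row_key=L11: mobile=555-7498 → 555-7498
row_key=L20: mobile=555-9690 → 555-9690
row_key=L27: mobile=NULL, home_phone=555-2429 → 555-2429
row_key=L30: mobile=555-5032 → 555-5032
row_key=L40: mobile=NULL, home_phone=555-7635 → 555-7635
row_key=L41: mobile=NULL, home_phone=555-5717 → 555-5717
row_key=L42: mobile=NULL, home_phone=555-5169 → 555-5169
row_key=L43: mobile=555-1744 → 555-1744
row_key=L50: mobile=555-6402 → 555-6402
row_key=L55: mobile=555-6265 → 555-6265
row_key=L56: mobile=NULL, home_phone=NULL, office_phone=NULL, → literal 555-3388 → 555-3388
row_key=L67: mobile=555-0374 → 555-0374
row_key=L83: mobile=555-6265 → 555-6265
row_key=L98: mobile=NULL, home_phone=NULL, office_phone=555-5580 → 555-5580

555-7498, 555-9690, 555-2429, 555-5032, 555-7635, 555-5717, 555-5169, 555-1744, 555-6402, 555-6265, 555-3388, 555-0374, 555-6265, 555-5580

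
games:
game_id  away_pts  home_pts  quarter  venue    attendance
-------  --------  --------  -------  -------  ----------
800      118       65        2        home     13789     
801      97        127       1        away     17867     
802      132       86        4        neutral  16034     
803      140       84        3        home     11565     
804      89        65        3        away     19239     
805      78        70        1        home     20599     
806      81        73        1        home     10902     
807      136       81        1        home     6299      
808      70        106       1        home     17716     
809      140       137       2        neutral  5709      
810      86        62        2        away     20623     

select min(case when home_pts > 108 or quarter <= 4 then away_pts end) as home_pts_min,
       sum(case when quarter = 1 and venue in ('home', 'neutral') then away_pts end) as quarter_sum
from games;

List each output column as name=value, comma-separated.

[home_pts_min: home_pts > 108 or quarter <= 4]
game_id=800: ✓ → 118
game_id=801: ✓ → 97
game_id=802: ✓ → 132
game_id=803: ✓ → 140
game_id=804: ✓ → 89
game_id=805: ✓ → 78
game_id=806: ✓ → 81
game_id=807: ✓ → 136
game_id=808: ✓ → 70
game_id=809: ✓ → 140
game_id=810: ✓ → 86
home_pts_min = MIN(118, 97, 132, 140, 89, 78, 81, 136, 70, 140, 86) = 70
—
[quarter_sum: quarter = 1 and venue in ('home', 'neutral')]
game_id=800: ✗
game_id=801: ✗
game_id=802: ✗
game_id=803: ✗
game_id=804: ✗
game_id=805: ✓ → 78
game_id=806: ✓ → 81
game_id=807: ✓ → 136
game_id=808: ✓ → 70
game_id=809: ✗
game_id=810: ✗
quarter_sum = 78 + 81 + 136 + 70 = 365

home_pts_min=70, quarter_sum=365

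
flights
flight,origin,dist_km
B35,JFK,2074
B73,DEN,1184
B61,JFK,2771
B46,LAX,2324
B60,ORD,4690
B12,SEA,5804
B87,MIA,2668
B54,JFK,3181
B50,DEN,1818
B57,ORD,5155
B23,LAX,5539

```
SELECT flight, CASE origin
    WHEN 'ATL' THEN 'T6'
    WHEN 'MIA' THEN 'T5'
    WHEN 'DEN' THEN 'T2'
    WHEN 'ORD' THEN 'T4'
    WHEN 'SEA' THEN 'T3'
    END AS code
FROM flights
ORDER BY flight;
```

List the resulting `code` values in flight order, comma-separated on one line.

T3, NULL, NULL, NULL, T2, NULL, T4, T4, NULL, T2, T5

flight=B12: origin='SEA' → T3
flight=B23: (no match → NULL) → NULL
flight=B35: (no match → NULL) → NULL
flight=B46: (no match → NULL) → NULL
flight=B50: origin='DEN' → T2
flight=B54: (no match → NULL) → NULL
flight=B57: origin='ORD' → T4
flight=B60: origin='ORD' → T4
flight=B61: (no match → NULL) → NULL
flight=B73: origin='DEN' → T2
flight=B87: origin='MIA' → T5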